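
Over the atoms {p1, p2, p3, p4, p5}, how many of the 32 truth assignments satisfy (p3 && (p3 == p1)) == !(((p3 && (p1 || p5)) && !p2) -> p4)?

25

Initial set: {T ((p3 && (p3 == p1)) == !(((p3 && (p1 || p5)) && !p2) -> p4))}.
T ((p3 && (p3 == p1)) == !(((p3 && (p1 || p5)) && !p2) -> p4)): β-rule — branch into T (p3 && (p3 == p1)), T !(((p3 && (p1 || p5)) && !p2) -> p4)  //  F (p3 && (p3 == p1)), F !(((p3 && (p1 || p5)) && !p2) -> p4).
  branch 1 (add T (p3 && (p3 == p1)), T !(((p3 && (p1 || p5)) && !p2) -> p4)):
    T (p3 && (p3 == p1)): α-rule — add T p3, T (p3 == p1).
    T !(((p3 && (p1 || p5)) && !p2) -> p4): α-rule — add T ((p3 && (p1 || p5)) && !p2), F p4.
    T ((p3 && (p1 || p5)) && !p2): α-rule — add T (p3 && (p1 || p5)), T !p2.
    T (p3 && (p1 || p5)): α-rule — add T p3, T (p1 || p5).
    T (p3 == p1): β-rule — branch into T p3, T p1  //  F p3, F p1.
      branch 1.1 (add T p3, T p1):
        T (p1 || p5): β-rule — branch into T p1  //  T p5.
          branch 1.1.1 (add T p1):
            ○ open, literals {p1=T, p2=F, p3=T, p4=F}.
          branch 1.1.2 (add T p5):
            ○ open, literals {p1=T, p2=F, p3=T, p4=F, p5=T}.
      branch 1.2 (add F p3, F p1):
        × closes — contains both p3 and !p3.
  branch 2 (add F (p3 && (p3 == p1)), F !(((p3 && (p1 || p5)) && !p2) -> p4)):
    F (p3 && (p3 == p1)): β-rule — branch into F p3  //  F (p3 == p1).
      branch 2.1 (add F p3):
        F !(((p3 && (p1 || p5)) && !p2) -> p4): β-rule — branch into F ((p3 && (p1 || p5)) && !p2)  //  T p4.
          branch 2.1.1 (add F ((p3 && (p1 || p5)) && !p2)):
            F ((p3 && (p1 || p5)) && !p2): β-rule — branch into F (p3 && (p1 || p5))  //  F !p2.
              branch 2.1.1.1 (add F (p3 && (p1 || p5))):
                F (p3 && (p1 || p5)): β-rule — branch into F p3  //  F (p1 || p5).
                  branch 2.1.1.1.1 (add F p3):
                    ○ open, literals {p3=F}.
                  branch 2.1.1.1.2 (add F (p1 || p5)):
                    F (p1 || p5): α-rule — add F p1, F p5.
                    ○ open, literals {p1=F, p3=F, p5=F}.
              branch 2.1.1.2 (add F !p2):
                ○ open, literals {p2=T, p3=F}.
          branch 2.1.2 (add T p4):
            ○ open, literals {p3=F, p4=T}.
      branch 2.2 (add F (p3 == p1)):
        F !(((p3 && (p1 || p5)) && !p2) -> p4): β-rule — branch into F ((p3 && (p1 || p5)) && !p2)  //  T p4.
          branch 2.2.1 (add F ((p3 && (p1 || p5)) && !p2)):
            F (p3 == p1): β-rule — branch into T p3, F p1  //  F p3, T p1.
              branch 2.2.1.1 (add T p3, F p1):
                F ((p3 && (p1 || p5)) && !p2): β-rule — branch into F (p3 && (p1 || p5))  //  F !p2.
                  branch 2.2.1.1.1 (add F (p3 && (p1 || p5))):
                    F (p3 && (p1 || p5)): β-rule — branch into F p3  //  F (p1 || p5).
                      branch 2.2.1.1.1.1 (add F p3):
                        × closes — contains both p3 and !p3.
                      branch 2.2.1.1.1.2 (add F (p1 || p5)):
                        F (p1 || p5): α-rule — add F p1, F p5.
                        ○ open, literals {p1=F, p3=T, p5=F}.
                  branch 2.2.1.1.2 (add F !p2):
                    ○ open, literals {p1=F, p2=T, p3=T}.
              branch 2.2.1.2 (add F p3, T p1):
                F ((p3 && (p1 || p5)) && !p2): β-rule — branch into F (p3 && (p1 || p5))  //  F !p2.
                  branch 2.2.1.2.1 (add F (p3 && (p1 || p5))):
                    F (p3 && (p1 || p5)): β-rule — branch into F p3  //  F (p1 || p5).
                      branch 2.2.1.2.1.1 (add F p3):
                        ○ open, literals {p1=T, p3=F}.
                      branch 2.2.1.2.1.2 (add F (p1 || p5)):
                        F (p1 || p5): α-rule — add F p1, F p5.
                        × closes — contains both p1 and !p1.
                  branch 2.2.1.2.2 (add F !p2):
                    ○ open, literals {p1=T, p2=T, p3=F}.
          branch 2.2.2 (add T p4):
            F (p3 == p1): β-rule — branch into T p3, F p1  //  F p3, T p1.
              branch 2.2.2.1 (add T p3, F p1):
                ○ open, literals {p1=F, p3=T, p4=T}.
              branch 2.2.2.2 (add F p3, T p1):
                ○ open, literals {p1=T, p3=F, p4=T}.
3 branches closed, 12 open.
Each open branch fixes some atoms; the unmentioned ones are free. Counting distinct full assignments: branch {p1=T, p2=F, p3=T, p4=F} (p5) contributes 2 new; branch {p1=T, p2=F, p3=T, p4=F, p5=T} (none free) contributes 0 new; branch {p3=F} (p1, p2, p4, p5) contributes 16 new; branch {p1=F, p3=F, p5=F} (p2, p4) contributes 0 new; branch {p2=T, p3=F} (p1, p4, p5) contributes 0 new; branch {p3=F, p4=T} (p1, p2, p5) contributes 0 new; branch {p1=F, p3=T, p5=F} (p2, p4) contributes 4 new; branch {p1=F, p2=T, p3=T} (p4, p5) contributes 2 new; branch {p1=T, p3=F} (p2, p4, p5) contributes 0 new; branch {p1=T, p2=T, p3=F} (p4, p5) contributes 0 new; branch {p1=F, p3=T, p4=T} (p2, p5) contributes 1 new; branch {p1=T, p3=F, p4=T} (p2, p5) contributes 0 new. Total: 25.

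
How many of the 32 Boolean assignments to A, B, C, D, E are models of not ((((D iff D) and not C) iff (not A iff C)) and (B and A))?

24

Initial set: {not ((((D iff D) and not C) iff (not A iff C)) and (B and A))}.
not ((((D iff D) and not C) iff (not A iff C)) and (B and A)): β-rule — branch into not (((D iff D) and not C) iff (not A iff C))  //  not (B and A).
  branch 1 (add not (((D iff D) and not C) iff (not A iff C))):
    not (((D iff D) and not C) iff (not A iff C)): β-rule — branch into ((D iff D) and not C), not (not A iff C)  //  not ((D iff D) and not C), (not A iff C).
      branch 1.1 (add ((D iff D) and not C), not (not A iff C)):
        ((D iff D) and not C): α-rule — add (D iff D), not C.
        not (not A iff C): β-rule — branch into not A, not C  //  not not A, C.
          branch 1.1.1 (add not A, not C):
            (D iff D): β-rule — branch into D, D  //  not D, not D.
              branch 1.1.1.1 (add D, D):
                ○ open, literals {A=F, C=F, D=T}.
              branch 1.1.1.2 (add not D, not D):
                ○ open, literals {A=F, C=F, D=F}.
          branch 1.1.2 (add not not A, C):
            × closes — contains both C and not C.
      branch 1.2 (add not ((D iff D) and not C), (not A iff C)):
        not ((D iff D) and not C): β-rule — branch into not (D iff D)  //  not not C.
          branch 1.2.1 (add not (D iff D)):
            (not A iff C): β-rule — branch into not A, C  //  not not A, not C.
              branch 1.2.1.1 (add not A, C):
                not (D iff D): β-rule — branch into D, not D  //  not D, D.
                  branch 1.2.1.1.1 (add D, not D):
                    × closes — contains both D and not D.
                  branch 1.2.1.1.2 (add not D, D):
                    × closes — contains both D and not D.
              branch 1.2.1.2 (add not not A, not C):
                not (D iff D): β-rule — branch into D, not D  //  not D, D.
                  branch 1.2.1.2.1 (add D, not D):
                    × closes — contains both D and not D.
                  branch 1.2.1.2.2 (add not D, D):
                    × closes — contains both D and not D.
          branch 1.2.2 (add not not C):
            (not A iff C): β-rule — branch into not A, C  //  not not A, not C.
              branch 1.2.2.1 (add not A, C):
                ○ open, literals {A=F, C=T}.
              branch 1.2.2.2 (add not not A, not C):
                × closes — contains both C and not C.
  branch 2 (add not (B and A)):
    not (B and A): β-rule — branch into not B  //  not A.
      branch 2.1 (add not B):
        ○ open, literals {B=F}.
      branch 2.2 (add not A):
        ○ open, literals {A=F}.
6 branches closed, 5 open.
Each open branch fixes some atoms; the unmentioned ones are free. Counting distinct full assignments: branch {A=F, C=F, D=T} (B, E) contributes 4 new; branch {A=F, C=F, D=F} (B, E) contributes 4 new; branch {A=F, C=T} (B, D, E) contributes 8 new; branch {B=F} (A, C, D, E) contributes 8 new; branch {A=F} (B, C, D, E) contributes 0 new. Total: 24.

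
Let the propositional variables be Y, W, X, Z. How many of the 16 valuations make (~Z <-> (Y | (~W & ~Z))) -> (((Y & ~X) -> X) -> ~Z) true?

12

Initial set: {((~Z <-> (Y | (~W & ~Z))) -> (((Y & ~X) -> X) -> ~Z))}.
((~Z <-> (Y | (~W & ~Z))) -> (((Y & ~X) -> X) -> ~Z)): β-rule — branch into ~(~Z <-> (Y | (~W & ~Z)))  //  (((Y & ~X) -> X) -> ~Z).
  branch 1 (add ~(~Z <-> (Y | (~W & ~Z)))):
    ~(~Z <-> (Y | (~W & ~Z))): β-rule — branch into ~Z, ~(Y | (~W & ~Z))  //  ~~Z, (Y | (~W & ~Z)).
      branch 1.1 (add ~Z, ~(Y | (~W & ~Z))):
        ~(Y | (~W & ~Z)): α-rule — add ~Y, ~(~W & ~Z).
        ~(~W & ~Z): β-rule — branch into ~~W  //  ~~Z.
          branch 1.1.1 (add ~~W):
            ○ open, literals {W=true, Y=false, Z=false}.
          branch 1.1.2 (add ~~Z):
            × closes — contains both Z and ~Z.
      branch 1.2 (add ~~Z, (Y | (~W & ~Z))):
        (Y | (~W & ~Z)): β-rule — branch into Y  //  (~W & ~Z).
          branch 1.2.1 (add Y):
            ○ open, literals {Y=true, Z=true}.
          branch 1.2.2 (add (~W & ~Z)):
            (~W & ~Z): α-rule — add ~W, ~Z.
            × closes — contains both Z and ~Z.
  branch 2 (add (((Y & ~X) -> X) -> ~Z)):
    (((Y & ~X) -> X) -> ~Z): β-rule — branch into ~((Y & ~X) -> X)  //  ~Z.
      branch 2.1 (add ~((Y & ~X) -> X)):
        ~((Y & ~X) -> X): α-rule — add (Y & ~X), ~X.
        (Y & ~X): α-rule — add Y, ~X.
        ○ open, literals {X=false, Y=true}.
      branch 2.2 (add ~Z):
        ○ open, literals {Z=false}.
2 branches closed, 4 open.
Each open branch fixes some atoms; the unmentioned ones are free. Counting distinct full assignments: branch {W=true, Y=false, Z=false} (X) contributes 2 new; branch {Y=true, Z=true} (W, X) contributes 4 new; branch {X=false, Y=true} (W, Z) contributes 2 new; branch {Z=false} (Y, W, X) contributes 4 new. Total: 12.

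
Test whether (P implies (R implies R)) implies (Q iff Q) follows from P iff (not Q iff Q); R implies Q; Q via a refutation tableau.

Initial set: {(P iff (not Q iff Q)); (R implies Q); Q; not ((P implies (R implies R)) implies (Q iff Q))}.
not ((P implies (R implies R)) implies (Q iff Q)): α-rule — add (P implies (R implies R)), not (Q iff Q).
(P iff (not Q iff Q)): β-rule — branch into P, (not Q iff Q)  //  not P, not (not Q iff Q).
  branch 1 (add P, (not Q iff Q)):
    (R implies Q): β-rule — branch into not R  //  Q.
      branch 1.1 (add not R):
        (P implies (R implies R)): β-rule — branch into not P  //  (R implies R).
          branch 1.1.1 (add not P):
            × closes — contains both P and not P.
          branch 1.1.2 (add (R implies R)):
            not (Q iff Q): β-rule — branch into Q, not Q  //  not Q, Q.
              branch 1.1.2.1 (add Q, not Q):
                × closes — contains both Q and not Q.
              branch 1.1.2.2 (add not Q, Q):
                × closes — contains both Q and not Q.
      branch 1.2 (add Q):
        (P implies (R implies R)): β-rule — branch into not P  //  (R implies R).
          branch 1.2.1 (add not P):
            × closes — contains both P and not P.
          branch 1.2.2 (add (R implies R)):
            not (Q iff Q): β-rule — branch into Q, not Q  //  not Q, Q.
              branch 1.2.2.1 (add Q, not Q):
                × closes — contains both Q and not Q.
              branch 1.2.2.2 (add not Q, Q):
                × closes — contains both Q and not Q.
  branch 2 (add not P, not (not Q iff Q)):
    (R implies Q): β-rule — branch into not R  //  Q.
      branch 2.1 (add not R):
        (P implies (R implies R)): β-rule — branch into not P  //  (R implies R).
          branch 2.1.1 (add not P):
            not (Q iff Q): β-rule — branch into Q, not Q  //  not Q, Q.
              branch 2.1.1.1 (add Q, not Q):
                × closes — contains both Q and not Q.
              branch 2.1.1.2 (add not Q, Q):
                × closes — contains both Q and not Q.
          branch 2.1.2 (add (R implies R)):
            not (Q iff Q): β-rule — branch into Q, not Q  //  not Q, Q.
              branch 2.1.2.1 (add Q, not Q):
                × closes — contains both Q and not Q.
              branch 2.1.2.2 (add not Q, Q):
                × closes — contains both Q and not Q.
      branch 2.2 (add Q):
        (P implies (R implies R)): β-rule — branch into not P  //  (R implies R).
          branch 2.2.1 (add not P):
            not (Q iff Q): β-rule — branch into Q, not Q  //  not Q, Q.
              branch 2.2.1.1 (add Q, not Q):
                × closes — contains both Q and not Q.
              branch 2.2.1.2 (add not Q, Q):
                × closes — contains both Q and not Q.
          branch 2.2.2 (add (R implies R)):
            not (Q iff Q): β-rule — branch into Q, not Q  //  not Q, Q.
              branch 2.2.2.1 (add Q, not Q):
                × closes — contains both Q and not Q.
              branch 2.2.2.2 (add not Q, Q):
                × closes — contains both Q and not Q.
All 14 branches close.
Every branch closed, so the premises entail the conclusion.

Yes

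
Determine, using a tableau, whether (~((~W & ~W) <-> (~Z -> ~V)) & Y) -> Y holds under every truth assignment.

Assume the negation and expand:
Initial set: {~((~((~W & ~W) <-> (~Z -> ~V)) & Y) -> Y)}.
~((~((~W & ~W) <-> (~Z -> ~V)) & Y) -> Y): α-rule — add (~((~W & ~W) <-> (~Z -> ~V)) & Y), ~Y.
(~((~W & ~W) <-> (~Z -> ~V)) & Y): α-rule — add ~((~W & ~W) <-> (~Z -> ~V)), Y.
× closes — contains both Y and ~Y.
All 1 branch closes.
Every branch closed, so the negation is unsatisfiable and the formula is valid.

Valid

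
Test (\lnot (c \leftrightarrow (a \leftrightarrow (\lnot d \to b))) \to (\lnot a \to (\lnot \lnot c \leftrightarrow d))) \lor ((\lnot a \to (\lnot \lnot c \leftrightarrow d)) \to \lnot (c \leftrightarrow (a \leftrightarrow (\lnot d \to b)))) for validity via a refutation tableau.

Valid

Assume the negation and expand:
Initial set: {F ((\lnot (c \leftrightarrow (a \leftrightarrow (\lnot d \to b))) \to (\lnot a \to (\lnot \lnot c \leftrightarrow d))) \lor ((\lnot a \to (\lnot \lnot c \leftrightarrow d)) \to \lnot (c \leftrightarrow (a \leftrightarrow (\lnot d \to b)))))}.
F ((\lnot (c \leftrightarrow (a \leftrightarrow (\lnot d \to b))) \to (\lnot a \to (\lnot \lnot c \leftrightarrow d))) \lor ((\lnot a \to (\lnot \lnot c \leftrightarrow d)) \to \lnot (c \leftrightarrow (a \leftrightarrow (\lnot d \to b))))): α-rule — add F (\lnot (c \leftrightarrow (a \leftrightarrow (\lnot d \to b))) \to (\lnot a \to (\lnot \lnot c \leftrightarrow d))), F ((\lnot a \to (\lnot \lnot c \leftrightarrow d)) \to \lnot (c \leftrightarrow (a \leftrightarrow (\lnot d \to b)))).
F (\lnot (c \leftrightarrow (a \leftrightarrow (\lnot d \to b))) \to (\lnot a \to (\lnot \lnot c \leftrightarrow d))): α-rule — add T \lnot (c \leftrightarrow (a \leftrightarrow (\lnot d \to b))), F (\lnot a \to (\lnot \lnot c \leftrightarrow d)).
F ((\lnot a \to (\lnot \lnot c \leftrightarrow d)) \to \lnot (c \leftrightarrow (a \leftrightarrow (\lnot d \to b)))): α-rule — add T (\lnot a \to (\lnot \lnot c \leftrightarrow d)), F \lnot (c \leftrightarrow (a \leftrightarrow (\lnot d \to b))).
F (\lnot a \to (\lnot \lnot c \leftrightarrow d)): α-rule — add T \lnot a, F (\lnot \lnot c \leftrightarrow d).
T \lnot (c \leftrightarrow (a \leftrightarrow (\lnot d \to b))): β-rule — branch into T c, F (a \leftrightarrow (\lnot d \to b))  //  F c, T (a \leftrightarrow (\lnot d \to b)).
  branch 1 (add T c, F (a \leftrightarrow (\lnot d \to b))):
    T (\lnot a \to (\lnot \lnot c \leftrightarrow d)): β-rule — branch into F \lnot a  //  T (\lnot \lnot c \leftrightarrow d).
      branch 1.1 (add F \lnot a):
        × closes — contains both a and \lnot a.
      branch 1.2 (add T (\lnot \lnot c \leftrightarrow d)):
        F \lnot (c \leftrightarrow (a \leftrightarrow (\lnot d \to b))): β-rule — branch into T c, T (a \leftrightarrow (\lnot d \to b))  //  F c, F (a \leftrightarrow (\lnot d \to b)).
          branch 1.2.1 (add T c, T (a \leftrightarrow (\lnot d \to b))):
            F (\lnot \lnot c \leftrightarrow d): β-rule — branch into T \lnot \lnot c, F d  //  F \lnot \lnot c, T d.
              branch 1.2.1.1 (add T \lnot \lnot c, F d):
                T \lnot \lnot c: drop double negation, giving T c.
                F (a \leftrightarrow (\lnot d \to b)): β-rule — branch into T a, F (\lnot d \to b)  //  F a, T (\lnot d \to b).
                  branch 1.2.1.1.1 (add T a, F (\lnot d \to b)):
                    × closes — contains both a and \lnot a.
                  branch 1.2.1.1.2 (add F a, T (\lnot d \to b)):
                    T (\lnot \lnot c \leftrightarrow d): β-rule — branch into T \lnot \lnot c, T d  //  F \lnot \lnot c, F d.
                      branch 1.2.1.1.2.1 (add T \lnot \lnot c, T d):
                        × closes — contains both d and \lnot d.
                      branch 1.2.1.1.2.2 (add F \lnot \lnot c, F d):
                        F \lnot \lnot c: drop double negation, giving F c.
                        × closes — contains both c and \lnot c.
              branch 1.2.1.2 (add F \lnot \lnot c, T d):
                F \lnot \lnot c: drop double negation, giving F c.
                × closes — contains both c and \lnot c.
          branch 1.2.2 (add F c, F (a \leftrightarrow (\lnot d \to b))):
            × closes — contains both c and \lnot c.
  branch 2 (add F c, T (a \leftrightarrow (\lnot d \to b))):
    T (\lnot a \to (\lnot \lnot c \leftrightarrow d)): β-rule — branch into F \lnot a  //  T (\lnot \lnot c \leftrightarrow d).
      branch 2.1 (add F \lnot a):
        × closes — contains both a and \lnot a.
      branch 2.2 (add T (\lnot \lnot c \leftrightarrow d)):
        F \lnot (c \leftrightarrow (a \leftrightarrow (\lnot d \to b))): β-rule — branch into T c, T (a \leftrightarrow (\lnot d \to b))  //  F c, F (a \leftrightarrow (\lnot d \to b)).
          branch 2.2.1 (add T c, T (a \leftrightarrow (\lnot d \to b))):
            × closes — contains both c and \lnot c.
          branch 2.2.2 (add F c, F (a \leftrightarrow (\lnot d \to b))):
            F (\lnot \lnot c \leftrightarrow d): β-rule — branch into T \lnot \lnot c, F d  //  F \lnot \lnot c, T d.
              branch 2.2.2.1 (add T \lnot \lnot c, F d):
                T \lnot \lnot c: drop double negation, giving T c.
                × closes — contains both c and \lnot c.
              branch 2.2.2.2 (add F \lnot \lnot c, T d):
                F \lnot \lnot c: drop double negation, giving F c.
                T (a \leftrightarrow (\lnot d \to b)): β-rule — branch into T a, T (\lnot d \to b)  //  F a, F (\lnot d \to b).
                  branch 2.2.2.2.1 (add T a, T (\lnot d \to b)):
                    × closes — contains both a and \lnot a.
                  branch 2.2.2.2.2 (add F a, F (\lnot d \to b)):
                    F (\lnot d \to b): α-rule — add T \lnot d, F b.
                    × closes — contains both d and \lnot d.
All 11 branches close.
Every branch closed, so the negation is unsatisfiable and the formula is valid.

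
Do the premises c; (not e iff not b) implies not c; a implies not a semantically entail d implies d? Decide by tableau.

Yes

Initial set: {c; ((not e iff not b) implies not c); (a implies not a); not (d implies d)}.
not (d implies d): α-rule — add d, not d.
× closes — contains both d and not d.
All 1 branch closes.
Every branch closed, so the premises entail the conclusion.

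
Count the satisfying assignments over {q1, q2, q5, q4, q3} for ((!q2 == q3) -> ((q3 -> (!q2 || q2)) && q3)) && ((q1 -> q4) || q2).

20

Initial set: {(((!q2 == q3) -> ((q3 -> (!q2 || q2)) && q3)) && ((q1 -> q4) || q2))}.
(((!q2 == q3) -> ((q3 -> (!q2 || q2)) && q3)) && ((q1 -> q4) || q2)): α-rule — add ((!q2 == q3) -> ((q3 -> (!q2 || q2)) && q3)), ((q1 -> q4) || q2).
((!q2 == q3) -> ((q3 -> (!q2 || q2)) && q3)): β-rule — branch into !(!q2 == q3)  //  ((q3 -> (!q2 || q2)) && q3).
  branch 1 (add !(!q2 == q3)):
    ((q1 -> q4) || q2): β-rule — branch into (q1 -> q4)  //  q2.
      branch 1.1 (add (q1 -> q4)):
        !(!q2 == q3): β-rule — branch into !q2, !q3  //  !!q2, q3.
          branch 1.1.1 (add !q2, !q3):
            (q1 -> q4): β-rule — branch into !q1  //  q4.
              branch 1.1.1.1 (add !q1):
                ○ open, literals {q1=F, q2=F, q3=F}.
              branch 1.1.1.2 (add q4):
                ○ open, literals {q2=F, q3=F, q4=T}.
          branch 1.1.2 (add !!q2, q3):
            (q1 -> q4): β-rule — branch into !q1  //  q4.
              branch 1.1.2.1 (add !q1):
                ○ open, literals {q1=F, q2=T, q3=T}.
              branch 1.1.2.2 (add q4):
                ○ open, literals {q2=T, q3=T, q4=T}.
      branch 1.2 (add q2):
        !(!q2 == q3): β-rule — branch into !q2, !q3  //  !!q2, q3.
          branch 1.2.1 (add !q2, !q3):
            × closes — contains both q2 and !q2.
          branch 1.2.2 (add !!q2, q3):
            ○ open, literals {q2=T, q3=T}.
  branch 2 (add ((q3 -> (!q2 || q2)) && q3)):
    ((q3 -> (!q2 || q2)) && q3): α-rule — add (q3 -> (!q2 || q2)), q3.
    ((q1 -> q4) || q2): β-rule — branch into (q1 -> q4)  //  q2.
      branch 2.1 (add (q1 -> q4)):
        (q3 -> (!q2 || q2)): β-rule — branch into !q3  //  (!q2 || q2).
          branch 2.1.1 (add !q3):
            × closes — contains both q3 and !q3.
          branch 2.1.2 (add (!q2 || q2)):
            (q1 -> q4): β-rule — branch into !q1  //  q4.
              branch 2.1.2.1 (add !q1):
                (!q2 || q2): β-rule — branch into !q2  //  q2.
                  branch 2.1.2.1.1 (add !q2):
                    ○ open, literals {q1=F, q2=F, q3=T}.
                  branch 2.1.2.1.2 (add q2):
                    ○ open, literals {q1=F, q2=T, q3=T}.
              branch 2.1.2.2 (add q4):
                (!q2 || q2): β-rule — branch into !q2  //  q2.
                  branch 2.1.2.2.1 (add !q2):
                    ○ open, literals {q2=F, q3=T, q4=T}.
                  branch 2.1.2.2.2 (add q2):
                    ○ open, literals {q2=T, q3=T, q4=T}.
      branch 2.2 (add q2):
        (q3 -> (!q2 || q2)): β-rule — branch into !q3  //  (!q2 || q2).
          branch 2.2.1 (add !q3):
            × closes — contains both q3 and !q3.
          branch 2.2.2 (add (!q2 || q2)):
            (!q2 || q2): β-rule — branch into !q2  //  q2.
              branch 2.2.2.1 (add !q2):
                × closes — contains both q2 and !q2.
              branch 2.2.2.2 (add q2):
                ○ open, literals {q2=T, q3=T}.
4 branches closed, 10 open.
Each open branch fixes some atoms; the unmentioned ones are free. Counting distinct full assignments: branch {q1=F, q2=F, q3=F} (q5, q4) contributes 4 new; branch {q2=F, q3=F, q4=T} (q1, q5) contributes 2 new; branch {q1=F, q2=T, q3=T} (q5, q4) contributes 4 new; branch {q2=T, q3=T, q4=T} (q1, q5) contributes 2 new; branch {q2=T, q3=T} (q1, q5, q4) contributes 2 new; branch {q1=F, q2=F, q3=T} (q5, q4) contributes 4 new; branch {q1=F, q2=T, q3=T} (q5, q4) contributes 0 new; branch {q2=F, q3=T, q4=T} (q1, q5) contributes 2 new; branch {q2=T, q3=T, q4=T} (q1, q5) contributes 0 new; branch {q2=T, q3=T} (q1, q5, q4) contributes 0 new. Total: 20.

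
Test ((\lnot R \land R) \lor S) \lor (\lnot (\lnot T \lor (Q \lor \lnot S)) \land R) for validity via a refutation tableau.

Assume the negation and expand:
Initial set: {\lnot (((\lnot R \land R) \lor S) \lor (\lnot (\lnot T \lor (Q \lor \lnot S)) \land R))}.
\lnot (((\lnot R \land R) \lor S) \lor (\lnot (\lnot T \lor (Q \lor \lnot S)) \land R)): α-rule — add \lnot ((\lnot R \land R) \lor S), \lnot (\lnot (\lnot T \lor (Q \lor \lnot S)) \land R).
\lnot ((\lnot R \land R) \lor S): α-rule — add \lnot (\lnot R \land R), \lnot S.
\lnot (\lnot (\lnot T \lor (Q \lor \lnot S)) \land R): β-rule — branch into \lnot \lnot (\lnot T \lor (Q \lor \lnot S))  //  \lnot R.
  branch 1 (add \lnot \lnot (\lnot T \lor (Q \lor \lnot S))):
    \lnot (\lnot R \land R): β-rule — branch into \lnot \lnot R  //  \lnot R.
      branch 1.1 (add \lnot \lnot R):
        \lnot \lnot (\lnot T \lor (Q \lor \lnot S)): β-rule — branch into \lnot T  //  (Q \lor \lnot S).
          branch 1.1.1 (add \lnot T):
            ○ open, literals {R=1, S=0, T=0}.
          branch 1.1.2 (add (Q \lor \lnot S)):
            (Q \lor \lnot S): β-rule — branch into Q  //  \lnot S.
              branch 1.1.2.1 (add Q):
                ○ open, literals {Q=1, R=1, S=0}.
              branch 1.1.2.2 (add \lnot S):
                ○ open, literals {R=1, S=0}.
      branch 1.2 (add \lnot R):
        \lnot \lnot (\lnot T \lor (Q \lor \lnot S)): β-rule — branch into \lnot T  //  (Q \lor \lnot S).
          branch 1.2.1 (add \lnot T):
            ○ open, literals {R=0, S=0, T=0}.
          branch 1.2.2 (add (Q \lor \lnot S)):
            (Q \lor \lnot S): β-rule — branch into Q  //  \lnot S.
              branch 1.2.2.1 (add Q):
                ○ open, literals {Q=1, R=0, S=0}.
              branch 1.2.2.2 (add \lnot S):
                ○ open, literals {R=0, S=0}.
  branch 2 (add \lnot R):
    \lnot (\lnot R \land R): β-rule — branch into \lnot \lnot R  //  \lnot R.
      branch 2.1 (add \lnot \lnot R):
        × closes — contains both R and \lnot R.
      branch 2.2 (add \lnot R):
        ○ open, literals {R=0, S=0}.
1 branch closed, 7 open.
An open branch gives a countermodel: R=1, S=0, T=0 (unmentioned atoms arbitrary); under it the original formula is false.

Not valid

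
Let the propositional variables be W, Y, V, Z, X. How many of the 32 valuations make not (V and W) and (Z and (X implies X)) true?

12

Initial set: {T (not (V and W) and (Z and (X implies X)))}.
T (not (V and W) and (Z and (X implies X))): α-rule — add T not (V and W), T (Z and (X implies X)).
T (Z and (X implies X)): α-rule — add T Z, T (X implies X).
T not (V and W): β-rule — branch into F V  //  F W.
  branch 1 (add F V):
    T (X implies X): β-rule — branch into F X  //  T X.
      branch 1.1 (add F X):
        ○ open, literals {V=false, X=false, Z=true}.
      branch 1.2 (add T X):
        ○ open, literals {V=false, X=true, Z=true}.
  branch 2 (add F W):
    T (X implies X): β-rule — branch into F X  //  T X.
      branch 2.1 (add F X):
        ○ open, literals {W=false, X=false, Z=true}.
      branch 2.2 (add T X):
        ○ open, literals {W=false, X=true, Z=true}.
0 branches closed, 4 open.
Each open branch fixes some atoms; the unmentioned ones are free. Counting distinct full assignments: branch {V=false, X=false, Z=true} (W, Y) contributes 4 new; branch {V=false, X=true, Z=true} (W, Y) contributes 4 new; branch {W=false, X=false, Z=true} (Y, V) contributes 2 new; branch {W=false, X=true, Z=true} (Y, V) contributes 2 new. Total: 12.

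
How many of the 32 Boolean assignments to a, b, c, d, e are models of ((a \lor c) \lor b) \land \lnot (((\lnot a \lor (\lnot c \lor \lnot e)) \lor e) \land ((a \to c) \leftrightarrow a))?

20

Initial set: {(((a \lor c) \lor b) \land \lnot (((\lnot a \lor (\lnot c \lor \lnot e)) \lor e) \land ((a \to c) \leftrightarrow a)))}.
(((a \lor c) \lor b) \land \lnot (((\lnot a \lor (\lnot c \lor \lnot e)) \lor e) \land ((a \to c) \leftrightarrow a))): α-rule — add ((a \lor c) \lor b), \lnot (((\lnot a \lor (\lnot c \lor \lnot e)) \lor e) \land ((a \to c) \leftrightarrow a)).
((a \lor c) \lor b): β-rule — branch into (a \lor c)  //  b.
  branch 1 (add (a \lor c)):
    \lnot (((\lnot a \lor (\lnot c \lor \lnot e)) \lor e) \land ((a \to c) \leftrightarrow a)): β-rule — branch into \lnot ((\lnot a \lor (\lnot c \lor \lnot e)) \lor e)  //  \lnot ((a \to c) \leftrightarrow a).
      branch 1.1 (add \lnot ((\lnot a \lor (\lnot c \lor \lnot e)) \lor e)):
        \lnot ((\lnot a \lor (\lnot c \lor \lnot e)) \lor e): α-rule — add \lnot (\lnot a \lor (\lnot c \lor \lnot e)), \lnot e.
        \lnot (\lnot a \lor (\lnot c \lor \lnot e)): α-rule — add \lnot \lnot a, \lnot (\lnot c \lor \lnot e).
        \lnot (\lnot c \lor \lnot e): α-rule — add \lnot \lnot c, \lnot \lnot e.
        × closes — contains both e and \lnot e.
      branch 1.2 (add \lnot ((a \to c) \leftrightarrow a)):
        (a \lor c): β-rule — branch into a  //  c.
          branch 1.2.1 (add a):
            \lnot ((a \to c) \leftrightarrow a): β-rule — branch into (a \to c), \lnot a  //  \lnot (a \to c), a.
              branch 1.2.1.1 (add (a \to c), \lnot a):
                × closes — contains both a and \lnot a.
              branch 1.2.1.2 (add \lnot (a \to c), a):
                \lnot (a \to c): α-rule — add a, \lnot c.
                ○ open, literals {a=T, c=F}.
          branch 1.2.2 (add c):
            \lnot ((a \to c) \leftrightarrow a): β-rule — branch into (a \to c), \lnot a  //  \lnot (a \to c), a.
              branch 1.2.2.1 (add (a \to c), \lnot a):
                (a \to c): β-rule — branch into \lnot a  //  c.
                  branch 1.2.2.1.1 (add \lnot a):
                    ○ open, literals {a=F, c=T}.
                  branch 1.2.2.1.2 (add c):
                    ○ open, literals {a=F, c=T}.
              branch 1.2.2.2 (add \lnot (a \to c), a):
                \lnot (a \to c): α-rule — add a, \lnot c.
                × closes — contains both c and \lnot c.
  branch 2 (add b):
    \lnot (((\lnot a \lor (\lnot c \lor \lnot e)) \lor e) \land ((a \to c) \leftrightarrow a)): β-rule — branch into \lnot ((\lnot a \lor (\lnot c \lor \lnot e)) \lor e)  //  \lnot ((a \to c) \leftrightarrow a).
      branch 2.1 (add \lnot ((\lnot a \lor (\lnot c \lor \lnot e)) \lor e)):
        \lnot ((\lnot a \lor (\lnot c \lor \lnot e)) \lor e): α-rule — add \lnot (\lnot a \lor (\lnot c \lor \lnot e)), \lnot e.
        \lnot (\lnot a \lor (\lnot c \lor \lnot e)): α-rule — add \lnot \lnot a, \lnot (\lnot c \lor \lnot e).
        \lnot (\lnot c \lor \lnot e): α-rule — add \lnot \lnot c, \lnot \lnot e.
        × closes — contains both e and \lnot e.
      branch 2.2 (add \lnot ((a \to c) \leftrightarrow a)):
        \lnot ((a \to c) \leftrightarrow a): β-rule — branch into (a \to c), \lnot a  //  \lnot (a \to c), a.
          branch 2.2.1 (add (a \to c), \lnot a):
            (a \to c): β-rule — branch into \lnot a  //  c.
              branch 2.2.1.1 (add \lnot a):
                ○ open, literals {a=F, b=T}.
              branch 2.2.1.2 (add c):
                ○ open, literals {a=F, b=T, c=T}.
          branch 2.2.2 (add \lnot (a \to c), a):
            \lnot (a \to c): α-rule — add a, \lnot c.
            ○ open, literals {a=T, b=T, c=F}.
4 branches closed, 6 open.
Each open branch fixes some atoms; the unmentioned ones are free. Counting distinct full assignments: branch {a=T, c=F} (b, d, e) contributes 8 new; branch {a=F, c=T} (b, d, e) contributes 8 new; branch {a=F, c=T} (b, d, e) contributes 0 new; branch {a=F, b=T} (c, d, e) contributes 4 new; branch {a=F, b=T, c=T} (d, e) contributes 0 new; branch {a=T, b=T, c=F} (d, e) contributes 0 new. Total: 20.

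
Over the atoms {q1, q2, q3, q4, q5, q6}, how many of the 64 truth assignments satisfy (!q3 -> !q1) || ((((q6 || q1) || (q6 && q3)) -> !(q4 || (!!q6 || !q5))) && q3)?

48

Initial set: {T ((!q3 -> !q1) || ((((q6 || q1) || (q6 && q3)) -> !(q4 || (!!q6 || !q5))) && q3))}.
T ((!q3 -> !q1) || ((((q6 || q1) || (q6 && q3)) -> !(q4 || (!!q6 || !q5))) && q3)): β-rule — branch into T (!q3 -> !q1)  //  T ((((q6 || q1) || (q6 && q3)) -> !(q4 || (!!q6 || !q5))) && q3).
  branch 1 (add T (!q3 -> !q1)):
    T (!q3 -> !q1): β-rule — branch into F !q3  //  T !q1.
      branch 1.1 (add F !q3):
        ○ open, literals {q3=T}.
      branch 1.2 (add T !q1):
        ○ open, literals {q1=F}.
  branch 2 (add T ((((q6 || q1) || (q6 && q3)) -> !(q4 || (!!q6 || !q5))) && q3)):
    T ((((q6 || q1) || (q6 && q3)) -> !(q4 || (!!q6 || !q5))) && q3): α-rule — add T (((q6 || q1) || (q6 && q3)) -> !(q4 || (!!q6 || !q5))), T q3.
    T (((q6 || q1) || (q6 && q3)) -> !(q4 || (!!q6 || !q5))): β-rule — branch into F ((q6 || q1) || (q6 && q3))  //  T !(q4 || (!!q6 || !q5)).
      branch 2.1 (add F ((q6 || q1) || (q6 && q3))):
        F ((q6 || q1) || (q6 && q3)): α-rule — add F (q6 || q1), F (q6 && q3).
        F (q6 || q1): α-rule — add F q6, F q1.
        F (q6 && q3): β-rule — branch into F q6  //  F q3.
          branch 2.1.1 (add F q6):
            ○ open, literals {q1=F, q3=T, q6=F}.
          branch 2.1.2 (add F q3):
            × closes — contains both q3 and !q3.
      branch 2.2 (add T !(q4 || (!!q6 || !q5))):
        T !(q4 || (!!q6 || !q5)): α-rule — add F q4, F (!!q6 || !q5).
        F (!!q6 || !q5): α-rule — add F !!q6, F !q5.
        F !!q6: drop double negation, giving F q6.
        ○ open, literals {q3=T, q4=F, q5=T, q6=F}.
1 branch closed, 4 open.
Each open branch fixes some atoms; the unmentioned ones are free. Counting distinct full assignments: branch {q3=T} (q1, q2, q4, q5, q6) contributes 32 new; branch {q1=F} (q2, q3, q4, q5, q6) contributes 16 new; branch {q1=F, q3=T, q6=F} (q2, q4, q5) contributes 0 new; branch {q3=T, q4=F, q5=T, q6=F} (q1, q2) contributes 0 new. Total: 48.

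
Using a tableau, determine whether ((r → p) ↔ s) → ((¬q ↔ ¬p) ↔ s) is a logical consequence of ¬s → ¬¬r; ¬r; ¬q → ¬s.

No

Initial set: {T (¬s → ¬¬r); T ¬r; T (¬q → ¬s); F (((r → p) ↔ s) → ((¬q ↔ ¬p) ↔ s))}.
F (((r → p) ↔ s) → ((¬q ↔ ¬p) ↔ s)): α-rule — add T ((r → p) ↔ s), F ((¬q ↔ ¬p) ↔ s).
T (¬s → ¬¬r): β-rule — branch into F ¬s  //  T ¬¬r.
  branch 1 (add F ¬s):
    T (¬q → ¬s): β-rule — branch into F ¬q  //  T ¬s.
      branch 1.1 (add F ¬q):
        T ((r → p) ↔ s): β-rule — branch into T (r → p), T s  //  F (r → p), F s.
          branch 1.1.1 (add T (r → p), T s):
            F ((¬q ↔ ¬p) ↔ s): β-rule — branch into T (¬q ↔ ¬p), F s  //  F (¬q ↔ ¬p), T s.
              branch 1.1.1.1 (add T (¬q ↔ ¬p), F s):
                × closes — contains both s and ¬s.
              branch 1.1.1.2 (add F (¬q ↔ ¬p), T s):
                T (r → p): β-rule — branch into F r  //  T p.
                  branch 1.1.1.2.1 (add F r):
                    F (¬q ↔ ¬p): β-rule — branch into T ¬q, F ¬p  //  F ¬q, T ¬p.
                      branch 1.1.1.2.1.1 (add T ¬q, F ¬p):
                        × closes — contains both q and ¬q.
                      branch 1.1.1.2.1.2 (add F ¬q, T ¬p):
                        ○ open, literals {p=false, q=true, r=false, s=true}.
                  branch 1.1.1.2.2 (add T p):
                    F (¬q ↔ ¬p): β-rule — branch into T ¬q, F ¬p  //  F ¬q, T ¬p.
                      branch 1.1.1.2.2.1 (add T ¬q, F ¬p):
                        × closes — contains both q and ¬q.
                      branch 1.1.1.2.2.2 (add F ¬q, T ¬p):
                        × closes — contains both p and ¬p.
          branch 1.1.2 (add F (r → p), F s):
            × closes — contains both s and ¬s.
      branch 1.2 (add T ¬s):
        × closes — contains both s and ¬s.
  branch 2 (add T ¬¬r):
    T ¬¬r: drop double negation, giving T r.
    × closes — contains both r and ¬r.
7 branches closed, 1 open.
An open branch gives a countermodel: p=false, q=true, r=false, s=true (unmentioned atoms arbitrary); the premises hold there but the conclusion fails.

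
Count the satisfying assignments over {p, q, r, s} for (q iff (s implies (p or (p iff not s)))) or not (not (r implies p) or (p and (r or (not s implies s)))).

Initial set: {((q iff (s implies (p or (p iff not s)))) or not (not (r implies p) or (p and (r or (not s implies s)))))}.
((q iff (s implies (p or (p iff not s)))) or not (not (r implies p) or (p and (r or (not s implies s))))): β-rule — branch into (q iff (s implies (p or (p iff not s))))  //  not (not (r implies p) or (p and (r or (not s implies s)))).
  branch 1 (add (q iff (s implies (p or (p iff not s))))):
    (q iff (s implies (p or (p iff not s)))): β-rule — branch into q, (s implies (p or (p iff not s)))  //  not q, not (s implies (p or (p iff not s))).
      branch 1.1 (add q, (s implies (p or (p iff not s)))):
        (s implies (p or (p iff not s))): β-rule — branch into not s  //  (p or (p iff not s)).
          branch 1.1.1 (add not s):
            ○ open, literals {q=true, s=false}.
          branch 1.1.2 (add (p or (p iff not s))):
            (p or (p iff not s)): β-rule — branch into p  //  (p iff not s).
              branch 1.1.2.1 (add p):
                ○ open, literals {p=true, q=true}.
              branch 1.1.2.2 (add (p iff not s)):
                (p iff not s): β-rule — branch into p, not s  //  not p, not not s.
                  branch 1.1.2.2.1 (add p, not s):
                    ○ open, literals {p=true, q=true, s=false}.
                  branch 1.1.2.2.2 (add not p, not not s):
                    ○ open, literals {p=false, q=true, s=true}.
      branch 1.2 (add not q, not (s implies (p or (p iff not s)))):
        not (s implies (p or (p iff not s))): α-rule — add s, not (p or (p iff not s)).
        not (p or (p iff not s)): α-rule — add not p, not (p iff not s).
        not (p iff not s): β-rule — branch into p, not not s  //  not p, not s.
          branch 1.2.1 (add p, not not s):
            × closes — contains both p and not p.
          branch 1.2.2 (add not p, not s):
            × closes — contains both s and not s.
  branch 2 (add not (not (r implies p) or (p and (r or (not s implies s))))):
    not (not (r implies p) or (p and (r or (not s implies s)))): α-rule — add not not (r implies p), not (p and (r or (not s implies s))).
    not not (r implies p): β-rule — branch into not r  //  p.
      branch 2.1 (add not r):
        not (p and (r or (not s implies s))): β-rule — branch into not p  //  not (r or (not s implies s)).
          branch 2.1.1 (add not p):
            ○ open, literals {p=false, r=false}.
          branch 2.1.2 (add not (r or (not s implies s))):
            not (r or (not s implies s)): α-rule — add not r, not (not s implies s).
            not (not s implies s): α-rule — add not s, not s.
            ○ open, literals {r=false, s=false}.
      branch 2.2 (add p):
        not (p and (r or (not s implies s))): β-rule — branch into not p  //  not (r or (not s implies s)).
          branch 2.2.1 (add not p):
            × closes — contains both p and not p.
          branch 2.2.2 (add not (r or (not s implies s))):
            not (r or (not s implies s)): α-rule — add not r, not (not s implies s).
            not (not s implies s): α-rule — add not s, not s.
            ○ open, literals {p=true, r=false, s=false}.
3 branches closed, 7 open.
Each open branch fixes some atoms; the unmentioned ones are free. Counting distinct full assignments: branch {q=true, s=false} (p, r) contributes 4 new; branch {p=true, q=true} (r, s) contributes 2 new; branch {p=true, q=true, s=false} (r) contributes 0 new; branch {p=false, q=true, s=true} (r) contributes 2 new; branch {p=false, r=false} (q, s) contributes 2 new; branch {r=false, s=false} (p, q) contributes 1 new; branch {p=true, r=false, s=false} (q) contributes 0 new. Total: 11.

11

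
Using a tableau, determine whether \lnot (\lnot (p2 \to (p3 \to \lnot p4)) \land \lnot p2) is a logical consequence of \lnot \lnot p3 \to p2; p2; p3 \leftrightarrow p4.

Yes

Initial set: {T (\lnot \lnot p3 \to p2); T p2; T (p3 \leftrightarrow p4); F \lnot (\lnot (p2 \to (p3 \to \lnot p4)) \land \lnot p2)}.
F \lnot (\lnot (p2 \to (p3 \to \lnot p4)) \land \lnot p2): α-rule — add T \lnot (p2 \to (p3 \to \lnot p4)), T \lnot p2.
× closes — contains both p2 and \lnot p2.
All 1 branch closes.
Every branch closed, so the premises entail the conclusion.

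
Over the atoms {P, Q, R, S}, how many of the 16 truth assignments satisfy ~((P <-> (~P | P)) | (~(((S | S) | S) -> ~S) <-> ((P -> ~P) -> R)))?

4

Initial set: {~((P <-> (~P | P)) | (~(((S | S) | S) -> ~S) <-> ((P -> ~P) -> R)))}.
~((P <-> (~P | P)) | (~(((S | S) | S) -> ~S) <-> ((P -> ~P) -> R))): α-rule — add ~(P <-> (~P | P)), ~(~(((S | S) | S) -> ~S) <-> ((P -> ~P) -> R)).
~(P <-> (~P | P)): β-rule — branch into P, ~(~P | P)  //  ~P, (~P | P).
  branch 1 (add P, ~(~P | P)):
    ~(~P | P): α-rule — add ~~P, ~P.
    × closes — contains both P and ~P.
  branch 2 (add ~P, (~P | P)):
    ~(~(((S | S) | S) -> ~S) <-> ((P -> ~P) -> R)): β-rule — branch into ~(((S | S) | S) -> ~S), ~((P -> ~P) -> R)  //  ~~(((S | S) | S) -> ~S), ((P -> ~P) -> R).
      branch 2.1 (add ~(((S | S) | S) -> ~S), ~((P -> ~P) -> R)):
        ~(((S | S) | S) -> ~S): α-rule — add ((S | S) | S), ~~S.
        ~((P -> ~P) -> R): α-rule — add (P -> ~P), ~R.
        (~P | P): β-rule — branch into ~P  //  P.
          branch 2.1.1 (add ~P):
            ((S | S) | S): β-rule — branch into (S | S)  //  S.
              branch 2.1.1.1 (add (S | S)):
                (P -> ~P): β-rule — branch into ~P  //  ~P.
                  branch 2.1.1.1.1 (add ~P):
                    (S | S): β-rule — branch into S  //  S.
                      branch 2.1.1.1.1.1 (add S):
                        ○ open, literals {P=false, R=false, S=true}.
                      branch 2.1.1.1.1.2 (add S):
                        ○ open, literals {P=false, R=false, S=true}.
                  branch 2.1.1.1.2 (add ~P):
                    (S | S): β-rule — branch into S  //  S.
                      branch 2.1.1.1.2.1 (add S):
                        ○ open, literals {P=false, R=false, S=true}.
                      branch 2.1.1.1.2.2 (add S):
                        ○ open, literals {P=false, R=false, S=true}.
              branch 2.1.1.2 (add S):
                (P -> ~P): β-rule — branch into ~P  //  ~P.
                  branch 2.1.1.2.1 (add ~P):
                    ○ open, literals {P=false, R=false, S=true}.
                  branch 2.1.1.2.2 (add ~P):
                    ○ open, literals {P=false, R=false, S=true}.
          branch 2.1.2 (add P):
            × closes — contains both P and ~P.
      branch 2.2 (add ~~(((S | S) | S) -> ~S), ((P -> ~P) -> R)):
        (~P | P): β-rule — branch into ~P  //  P.
          branch 2.2.1 (add ~P):
            ~~(((S | S) | S) -> ~S): β-rule — branch into ~((S | S) | S)  //  ~S.
              branch 2.2.1.1 (add ~((S | S) | S)):
                ~((S | S) | S): α-rule — add ~(S | S), ~S.
                ~(S | S): α-rule — add ~S, ~S.
                ((P -> ~P) -> R): β-rule — branch into ~(P -> ~P)  //  R.
                  branch 2.2.1.1.1 (add ~(P -> ~P)):
                    ~(P -> ~P): α-rule — add P, ~~P.
                    × closes — contains both P and ~P.
                  branch 2.2.1.1.2 (add R):
                    ○ open, literals {P=false, R=true, S=false}.
              branch 2.2.1.2 (add ~S):
                ((P -> ~P) -> R): β-rule — branch into ~(P -> ~P)  //  R.
                  branch 2.2.1.2.1 (add ~(P -> ~P)):
                    ~(P -> ~P): α-rule — add P, ~~P.
                    × closes — contains both P and ~P.
                  branch 2.2.1.2.2 (add R):
                    ○ open, literals {P=false, R=true, S=false}.
          branch 2.2.2 (add P):
            × closes — contains both P and ~P.
5 branches closed, 8 open.
Each open branch fixes some atoms; the unmentioned ones are free. Counting distinct full assignments: branch {P=false, R=false, S=true} (Q) contributes 2 new; branch {P=false, R=false, S=true} (Q) contributes 0 new; branch {P=false, R=false, S=true} (Q) contributes 0 new; branch {P=false, R=false, S=true} (Q) contributes 0 new; branch {P=false, R=false, S=true} (Q) contributes 0 new; branch {P=false, R=false, S=true} (Q) contributes 0 new; branch {P=false, R=true, S=false} (Q) contributes 2 new; branch {P=false, R=true, S=false} (Q) contributes 0 new. Total: 4.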